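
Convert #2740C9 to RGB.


27 → 39 (R)
40 → 64 (G)
C9 → 201 (B)
= RGB(39, 64, 201)


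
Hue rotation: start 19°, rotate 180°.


New hue = (H + rotation) mod 360
New hue = (19 + 180) mod 360
= 199 mod 360
= 199°


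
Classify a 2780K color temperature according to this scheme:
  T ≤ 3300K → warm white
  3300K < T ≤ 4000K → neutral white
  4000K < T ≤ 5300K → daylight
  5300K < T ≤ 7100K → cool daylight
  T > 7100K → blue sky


Temperature: 2780K
2780K ≤ 3300K → warm white
Classification: warm white


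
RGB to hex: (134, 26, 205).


R = 134 → 86 (hex)
G = 26 → 1A (hex)
B = 205 → CD (hex)
Hex = #861ACD


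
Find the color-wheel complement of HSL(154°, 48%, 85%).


Complement = opposite side of color wheel = hue + 180°
H' = (154 + 180) mod 360 = 334°
S and L unchanged.
= HSL(334°, 48%, 85%)


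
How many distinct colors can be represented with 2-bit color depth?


Colors = 2^bits = 2^2
= 4 colors


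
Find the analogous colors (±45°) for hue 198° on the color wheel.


Base hue: 198°
Left analog: (198 - 45) mod 360 = 153°
Right analog: (198 + 45) mod 360 = 243°
Analogous hues = 153° and 243°


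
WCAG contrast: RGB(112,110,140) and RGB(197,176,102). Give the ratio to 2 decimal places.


Linearize each sRGB channel c=v/255: c/12.92 if c ≤ 0.04045 else ((c+0.055)/1.055)^2.4
L = 0.2126×R_lin + 0.7152×G_lin + 0.0722×B_lin
Color 1 (112,110,140):
  R=112: 112/255≈0.4392 > 0.04045 → ((0.4392+0.055)/1.055)^2.4 ≈ 0.16203
  G=110: 110/255≈0.4314 > 0.04045 → ((0.4314+0.055)/1.055)^2.4 ≈ 0.15593
  B=140: 140/255≈0.5490 > 0.04045 → ((0.5490+0.055)/1.055)^2.4 ≈ 0.26225
  L1 = 0.2126×0.16203 + 0.7152×0.15593 + 0.0722×0.26225 ≈ 0.16490
Color 2 (197,176,102):
  R=197: 197/255≈0.7725 > 0.04045 → ((0.7725+0.055)/1.055)^2.4 ≈ 0.55834
  G=176: 176/255≈0.6902 > 0.04045 → ((0.6902+0.055)/1.055)^2.4 ≈ 0.43415
  B=102: 102/255≈0.4000 > 0.04045 → ((0.4000+0.055)/1.055)^2.4 ≈ 0.13287
  L2 = 0.2126×0.55834 + 0.7152×0.43415 + 0.0722×0.13287 ≈ 0.43880
Lighter = 0.43880, Darker = 0.16490
Ratio = (L_lighter + 0.05) / (L_darker + 0.05)
Ratio = (0.43880 + 0.05) / (0.16490 + 0.05) = 0.48880 / 0.21490 ≈ 2.2746
Ratio ≈ 2.27:1


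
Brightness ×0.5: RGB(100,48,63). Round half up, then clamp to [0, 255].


Multiply each channel by 0.5, round half up, clamp to [0, 255]
R: 100×0.5 = 50
G: 48×0.5 = 24
B: 63×0.5 = 31.5 → round → 32
= RGB(50, 24, 32)


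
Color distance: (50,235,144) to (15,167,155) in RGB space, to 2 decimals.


d = √[(R₁-R₂)² + (G₁-G₂)² + (B₁-B₂)²]
d = √[(50-15)² + (235-167)² + (144-155)²]
d = √[1225 + 4624 + 121]
d = √5970
d ≈ 77.27


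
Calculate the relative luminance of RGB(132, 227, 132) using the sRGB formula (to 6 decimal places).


Linearize each channel (sRGB transfer function): c = v/255; c_lin = c/12.92 if c ≤ 0.04045, else ((c+0.055)/1.055)^2.4
  R: 132/255 ≈ 0.517647 > 0.04045 → ((0.517647+0.055)/1.055)^2.4 ≈ 0.230740
  G: 227/255 ≈ 0.890196 > 0.04045 → ((0.890196+0.055)/1.055)^2.4 ≈ 0.768151
  B: 132/255 ≈ 0.517647 > 0.04045 → ((0.517647+0.055)/1.055)^2.4 ≈ 0.230740
R_lin = 0.230740, G_lin = 0.768151, B_lin = 0.230740
L = 0.2126×R + 0.7152×G + 0.0722×B
L = 0.2126×0.230740 + 0.7152×0.768151 + 0.0722×0.230740
L ≈ 0.615096


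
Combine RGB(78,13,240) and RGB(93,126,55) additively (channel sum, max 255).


Additive: each channel = min(255, C₁+C₂)
R: 78+93 = 171 → 171
G: 13+126 = 139 → 139
B: 240+55 = 295 → 255
= RGB(171, 139, 255)


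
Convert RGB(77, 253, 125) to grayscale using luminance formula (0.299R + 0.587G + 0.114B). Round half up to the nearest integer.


Gray = 0.299×R + 0.587×G + 0.114×B
Gray = 0.299×77 + 0.587×253 + 0.114×125
Gray = 23.023 + 148.511 + 14.250
Gray = 185.784 → round half up → 186
Gray = 186


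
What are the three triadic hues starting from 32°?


Triadic: equally spaced at 120° intervals
H1 = 32°
H2 = (32 + 120) mod 360 = 152°
H3 = (32 + 240) mod 360 = 272°
Triadic = 32°, 152°, 272°


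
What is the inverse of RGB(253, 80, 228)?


Invert: (255-R, 255-G, 255-B)
R: 255-253 = 2
G: 255-80 = 175
B: 255-228 = 27
= RGB(2, 175, 27)


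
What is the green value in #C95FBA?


Color: #C95FBA
R = C9 = 201
G = 5F = 95
B = BA = 186
Green = 95


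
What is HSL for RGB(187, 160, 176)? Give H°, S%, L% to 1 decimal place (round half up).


Normalize: R'=187/255≈0.7333, G'=160/255≈0.6275, B'=176/255≈0.6902
Max=187/255, Min=160/255, Δ=Max-Min=27/255
L = (Max+Min)/2 = (187+160)/510 = 347/510 = 0.68039… → L = 68.0%
L > 0.5 → S = Δ/(2-Max-Min) = 27/(510-187-160) = 27/163 = 0.16564… → S = 16.6%
(the 1/255 factors cancel in S and H, so raw channel differences can be used)
Max is R' → H = 60 × (((G-B)/Δ) mod 6) = 60 × (((160-176)/27) mod 6)
  (-16)/27 = -0.5925…; negative, so add 6 → 5.4074…
  H = 60 × 5.4074… = 324.444…° → H = 324.4°
= HSL(324.4°, 16.6%, 68.0%)


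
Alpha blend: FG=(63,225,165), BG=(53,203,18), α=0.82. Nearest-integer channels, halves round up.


C = α×F + (1-α)×B, with 1-α = 0.18
R: 0.82×63 + 0.18×53 = 51.66 + 9.54 = 61.20 → 61
G: 0.82×225 + 0.18×203 = 184.50 + 36.54 = 221.04 → 221
B: 0.82×165 + 0.18×18 = 135.30 + 3.24 = 138.54 → 139
= RGB(61, 221, 139)


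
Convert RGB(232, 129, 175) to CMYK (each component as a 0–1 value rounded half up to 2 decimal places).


R'=232/255≈0.9098, G'=129/255≈0.5059, B'=175/255≈0.6863
K = 1 - max(R',G',B') = 1 - 232/255 = 23/255 = 0.09019… → 0.09
(1-R'-K)/(1-K) simplifies to (max-R)/max with max = 232:
C = (232-232)/232 = 0/232 = 0 → 0.00
M = (232-129)/232 = 103/232 = 0.44396… → 0.44
Y = (232-175)/232 = 57/232 = 0.24568… → 0.25
= CMYK(0.00, 0.44, 0.25, 0.09)


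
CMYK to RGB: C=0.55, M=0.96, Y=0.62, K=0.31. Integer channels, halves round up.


R = 255 × (1-C) × (1-K) = 255 × 0.45 × 0.69 = 79.1775 → 79
G = 255 × (1-M) × (1-K) = 255 × 0.04 × 0.69 = 7.038 → 7
B = 255 × (1-Y) × (1-K) = 255 × 0.38 × 0.69 = 66.861 → 67
= RGB(79, 7, 67)


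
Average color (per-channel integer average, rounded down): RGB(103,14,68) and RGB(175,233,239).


Midpoint: each channel = ⌊(C₁+C₂)/2⌋
R: ⌊(103+175)/2⌋ = 139
G: ⌊(14+233)/2⌋ = 123
B: ⌊(68+239)/2⌋ = 153
= RGB(139, 123, 153)


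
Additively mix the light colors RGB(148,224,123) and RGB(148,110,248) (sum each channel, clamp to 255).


Additive: each channel = min(255, C₁+C₂)
R: 148+148 = 296 → 255
G: 224+110 = 334 → 255
B: 123+248 = 371 → 255
= RGB(255, 255, 255)


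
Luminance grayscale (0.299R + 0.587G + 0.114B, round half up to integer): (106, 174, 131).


Gray = 0.299×R + 0.587×G + 0.114×B
Gray = 0.299×106 + 0.587×174 + 0.114×131
Gray = 31.694 + 102.138 + 14.934
Gray = 148.766 → round half up → 149
Gray = 149


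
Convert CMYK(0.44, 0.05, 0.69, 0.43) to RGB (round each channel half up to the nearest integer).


R = 255 × (1-C) × (1-K) = 255 × 0.56 × 0.57 = 81.396 → 81
G = 255 × (1-M) × (1-K) = 255 × 0.95 × 0.57 = 138.0825 → 138
B = 255 × (1-Y) × (1-K) = 255 × 0.31 × 0.57 = 45.0585 → 45
= RGB(81, 138, 45)


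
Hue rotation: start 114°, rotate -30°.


New hue = (H + rotation) mod 360
New hue = (114 -30) mod 360
= 84 mod 360
= 84°


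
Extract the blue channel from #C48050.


Color: #C48050
R = C4 = 196
G = 80 = 128
B = 50 = 80
Blue = 80


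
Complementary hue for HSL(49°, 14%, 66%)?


Complement = opposite side of color wheel = hue + 180°
H' = (49 + 180) mod 360 = 229°
S and L unchanged.
= HSL(229°, 14%, 66%)


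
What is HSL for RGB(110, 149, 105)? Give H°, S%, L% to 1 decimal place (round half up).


Normalize: R'=110/255≈0.4314, G'=149/255≈0.5843, B'=105/255≈0.4118
Max=149/255, Min=105/255, Δ=Max-Min=44/255
L = (Max+Min)/2 = (149+105)/510 = 254/510 = 0.49803… → L = 49.8%
L ≤ 0.5 → S = Δ/(Max+Min) = 44/(149+105) = 44/254 = 0.17322… → S = 17.3%
(the 1/255 factors cancel in S and H, so raw channel differences can be used)
Max is G' → H = 60 × ((B-R)/Δ + 2) = 60 × ((105-110)/44 + 2)
  -5/44 + 2 = -0.1136… + 2 = 1.8863…
  H = 60 × 1.8863… = 113.181…° → H = 113.2°
= HSL(113.2°, 17.3%, 49.8%)


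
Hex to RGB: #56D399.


56 → 86 (R)
D3 → 211 (G)
99 → 153 (B)
= RGB(86, 211, 153)


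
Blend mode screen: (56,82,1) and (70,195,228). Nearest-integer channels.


Screen: C = 255 - (255-A)×(255-B)/255, rounded to nearest integer
R: 255 - (255-56)×(255-70)/255 = 255 - 36815/255 ≈ 255 - 144.373 = 110.627 → 111
G: 255 - (255-82)×(255-195)/255 = 255 - 10380/255 ≈ 255 - 40.706 = 214.294 → 214
B: 255 - (255-1)×(255-228)/255 = 255 - 6858/255 ≈ 255 - 26.894 = 228.106 → 228
= RGB(111, 214, 228)


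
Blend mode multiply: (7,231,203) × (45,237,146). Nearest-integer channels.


Multiply: C = A×B/255, rounded to nearest integer
R: 7×45/255 = 315/255 ≈ 1.235 → 1
G: 231×237/255 = 54747/255 ≈ 214.694 → 215
B: 203×146/255 = 29638/255 ≈ 116.227 → 116
= RGB(1, 215, 116)


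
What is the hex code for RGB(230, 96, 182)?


R = 230 → E6 (hex)
G = 96 → 60 (hex)
B = 182 → B6 (hex)
Hex = #E660B6


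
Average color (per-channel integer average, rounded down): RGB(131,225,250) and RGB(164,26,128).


Midpoint: each channel = ⌊(C₁+C₂)/2⌋
R: ⌊(131+164)/2⌋ = 147
G: ⌊(225+26)/2⌋ = 125
B: ⌊(250+128)/2⌋ = 189
= RGB(147, 125, 189)


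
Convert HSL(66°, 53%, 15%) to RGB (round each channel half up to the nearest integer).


H=66°, S=0.53, L=0.15
C = (1-|2L-1|)×S = (1-|-0.70|)×0.53 = 0.159
H' = H/60 = 66/60 ≈ 1.1000; X = C×(1-|H' mod 2 - 1|) = 0.1431
m = L - C/2 = 0.15 - 0.0795 = 0.0705
Sector ⌊H'⌋ = 1 → (R',G',B') = (0.1431, 0.159, 0.0)
RGB = ((R'+m)×255, (G'+m)×255, (B'+m)×255) = (54.468, 58.5225, 17.9775)
Round half up → RGB(54, 59, 18)


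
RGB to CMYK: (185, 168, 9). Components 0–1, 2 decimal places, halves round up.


R'=185/255≈0.7255, G'=168/255≈0.6588, B'=9/255≈0.0353
K = 1 - max(R',G',B') = 1 - 185/255 = 70/255 = 0.27450… → 0.27
(1-R'-K)/(1-K) simplifies to (max-R)/max with max = 185:
C = (185-185)/185 = 0/185 = 0 → 0.00
M = (185-168)/185 = 17/185 = 0.09189… → 0.09
Y = (185-9)/185 = 176/185 = 0.95135… → 0.95
= CMYK(0.00, 0.09, 0.95, 0.27)


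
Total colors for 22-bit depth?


Colors = 2^bits = 2^22
= 4,194,304 colors


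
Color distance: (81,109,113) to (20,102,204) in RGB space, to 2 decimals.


d = √[(R₁-R₂)² + (G₁-G₂)² + (B₁-B₂)²]
d = √[(81-20)² + (109-102)² + (113-204)²]
d = √[3721 + 49 + 8281]
d = √12051
d ≈ 109.78


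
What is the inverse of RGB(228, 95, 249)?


Invert: (255-R, 255-G, 255-B)
R: 255-228 = 27
G: 255-95 = 160
B: 255-249 = 6
= RGB(27, 160, 6)


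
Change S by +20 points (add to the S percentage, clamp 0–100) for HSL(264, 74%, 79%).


Original S = 74%
Adjustment = +20 percentage points
New S = 74 + (20) = 94
Clamp to [0, 100] → 94
= HSL(264°, 94%, 79%)


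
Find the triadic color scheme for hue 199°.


Triadic: equally spaced at 120° intervals
H1 = 199°
H2 = (199 + 120) mod 360 = 319°
H3 = (199 + 240) mod 360 = 79°
Triadic = 199°, 319°, 79°


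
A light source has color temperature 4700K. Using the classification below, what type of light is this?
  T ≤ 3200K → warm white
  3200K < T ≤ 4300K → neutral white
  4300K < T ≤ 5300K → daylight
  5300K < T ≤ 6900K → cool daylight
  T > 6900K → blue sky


Temperature: 4700K
4300K < 4700K ≤ 5300K → daylight
Classification: daylight


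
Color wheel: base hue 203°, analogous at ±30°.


Base hue: 203°
Left analog: (203 - 30) mod 360 = 173°
Right analog: (203 + 30) mod 360 = 233°
Analogous hues = 173° and 233°


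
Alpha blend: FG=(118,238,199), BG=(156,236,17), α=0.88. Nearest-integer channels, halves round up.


C = α×F + (1-α)×B, with 1-α = 0.12
R: 0.88×118 + 0.12×156 = 103.84 + 18.72 = 122.56 → 123
G: 0.88×238 + 0.12×236 = 209.44 + 28.32 = 237.76 → 238
B: 0.88×199 + 0.12×17 = 175.12 + 2.04 = 177.16 → 177
= RGB(123, 238, 177)


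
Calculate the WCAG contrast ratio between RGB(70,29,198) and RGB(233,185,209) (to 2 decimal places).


Linearize each sRGB channel c=v/255: c/12.92 if c ≤ 0.04045 else ((c+0.055)/1.055)^2.4
L = 0.2126×R_lin + 0.7152×G_lin + 0.0722×B_lin
Color 1 (70,29,198):
  R=70: 70/255≈0.2745 > 0.04045 → ((0.2745+0.055)/1.055)^2.4 ≈ 0.06125
  G=29: 29/255≈0.1137 > 0.04045 → ((0.1137+0.055)/1.055)^2.4 ≈ 0.01229
  B=198: 198/255≈0.7765 > 0.04045 → ((0.7765+0.055)/1.055)^2.4 ≈ 0.56471
  L1 = 0.2126×0.06125 + 0.7152×0.01229 + 0.0722×0.56471 ≈ 0.06258
Color 2 (233,185,209):
  R=233: 233/255≈0.9137 > 0.04045 → ((0.9137+0.055)/1.055)^2.4 ≈ 0.81485
  G=185: 185/255≈0.7255 > 0.04045 → ((0.7255+0.055)/1.055)^2.4 ≈ 0.48515
  B=209: 209/255≈0.8196 > 0.04045 → ((0.8196+0.055)/1.055)^2.4 ≈ 0.63760
  L2 = 0.2126×0.81485 + 0.7152×0.48515 + 0.0722×0.63760 ≈ 0.56625
Lighter = 0.56625, Darker = 0.06258
Ratio = (L_lighter + 0.05) / (L_darker + 0.05)
Ratio = (0.56625 + 0.05) / (0.06258 + 0.05) = 0.61625 / 0.11258 ≈ 5.4739
Ratio ≈ 5.47:1


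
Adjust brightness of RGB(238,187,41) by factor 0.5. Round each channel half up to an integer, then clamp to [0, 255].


Multiply each channel by 0.5, round half up, clamp to [0, 255]
R: 238×0.5 = 119
G: 187×0.5 = 93.5 → round → 94
B: 41×0.5 = 20.5 → round → 21
= RGB(119, 94, 21)


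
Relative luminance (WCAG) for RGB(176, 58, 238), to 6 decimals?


Linearize each channel (sRGB transfer function): c = v/255; c_lin = c/12.92 if c ≤ 0.04045, else ((c+0.055)/1.055)^2.4
  R: 176/255 ≈ 0.690196 > 0.04045 → ((0.690196+0.055)/1.055)^2.4 ≈ 0.434154
  G: 58/255 ≈ 0.227451 > 0.04045 → ((0.227451+0.055)/1.055)^2.4 ≈ 0.042311
  B: 238/255 ≈ 0.933333 > 0.04045 → ((0.933333+0.055)/1.055)^2.4 ≈ 0.854993
R_lin = 0.434154, G_lin = 0.042311, B_lin = 0.854993
L = 0.2126×R + 0.7152×G + 0.0722×B
L = 0.2126×0.434154 + 0.7152×0.042311 + 0.0722×0.854993
L ≈ 0.184293


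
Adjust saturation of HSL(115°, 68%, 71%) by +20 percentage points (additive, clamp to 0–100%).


Original S = 68%
Adjustment = +20 percentage points
New S = 68 + (20) = 88
Clamp to [0, 100] → 88
= HSL(115°, 88%, 71%)


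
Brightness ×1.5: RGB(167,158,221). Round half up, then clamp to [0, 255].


Multiply each channel by 1.5, round half up, clamp to [0, 255]
R: 167×1.5 = 250.5 → round → 251
G: 158×1.5 = 237
B: 221×1.5 = 331.5 → round → 332 → clamp → 255
= RGB(251, 237, 255)


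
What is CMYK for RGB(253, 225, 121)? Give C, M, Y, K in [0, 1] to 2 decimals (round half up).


R'=253/255≈0.9922, G'=225/255≈0.8824, B'=121/255≈0.4745
K = 1 - max(R',G',B') = 1 - 253/255 = 2/255 = 0.00784… → 0.01
(1-R'-K)/(1-K) simplifies to (max-R)/max with max = 253:
C = (253-253)/253 = 0/253 = 0 → 0.00
M = (253-225)/253 = 28/253 = 0.11067… → 0.11
Y = (253-121)/253 = 132/253 = 0.52173… → 0.52
= CMYK(0.00, 0.11, 0.52, 0.01)


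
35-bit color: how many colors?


Colors = 2^bits = 2^35
= 34,359,738,368 colors


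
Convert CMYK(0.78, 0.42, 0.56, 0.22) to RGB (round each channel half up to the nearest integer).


R = 255 × (1-C) × (1-K) = 255 × 0.22 × 0.78 = 43.758 → 44
G = 255 × (1-M) × (1-K) = 255 × 0.58 × 0.78 = 115.362 → 115
B = 255 × (1-Y) × (1-K) = 255 × 0.44 × 0.78 = 87.516 → 88
= RGB(44, 115, 88)


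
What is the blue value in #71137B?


Color: #71137B
R = 71 = 113
G = 13 = 19
B = 7B = 123
Blue = 123


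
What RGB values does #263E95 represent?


26 → 38 (R)
3E → 62 (G)
95 → 149 (B)
= RGB(38, 62, 149)


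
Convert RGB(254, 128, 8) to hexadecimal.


R = 254 → FE (hex)
G = 128 → 80 (hex)
B = 8 → 08 (hex)
Hex = #FE8008


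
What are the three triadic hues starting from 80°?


Triadic: equally spaced at 120° intervals
H1 = 80°
H2 = (80 + 120) mod 360 = 200°
H3 = (80 + 240) mod 360 = 320°
Triadic = 80°, 200°, 320°


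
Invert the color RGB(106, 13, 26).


Invert: (255-R, 255-G, 255-B)
R: 255-106 = 149
G: 255-13 = 242
B: 255-26 = 229
= RGB(149, 242, 229)


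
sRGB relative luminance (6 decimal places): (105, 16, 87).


Linearize each channel (sRGB transfer function): c = v/255; c_lin = c/12.92 if c ≤ 0.04045, else ((c+0.055)/1.055)^2.4
  R: 105/255 ≈ 0.411765 > 0.04045 → ((0.411765+0.055)/1.055)^2.4 ≈ 0.141263
  G: 16/255 ≈ 0.062745 > 0.04045 → ((0.062745+0.055)/1.055)^2.4 ≈ 0.005182
  B: 87/255 ≈ 0.341176 > 0.04045 → ((0.341176+0.055)/1.055)^2.4 ≈ 0.095307
R_lin = 0.141263, G_lin = 0.005182, B_lin = 0.095307
L = 0.2126×R + 0.7152×G + 0.0722×B
L = 0.2126×0.141263 + 0.7152×0.005182 + 0.0722×0.095307
L ≈ 0.040620


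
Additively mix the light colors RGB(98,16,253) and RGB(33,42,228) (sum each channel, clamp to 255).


Additive: each channel = min(255, C₁+C₂)
R: 98+33 = 131 → 131
G: 16+42 = 58 → 58
B: 253+228 = 481 → 255
= RGB(131, 58, 255)


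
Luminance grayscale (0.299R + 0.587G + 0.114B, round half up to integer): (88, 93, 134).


Gray = 0.299×R + 0.587×G + 0.114×B
Gray = 0.299×88 + 0.587×93 + 0.114×134
Gray = 26.312 + 54.591 + 15.276
Gray = 96.179 → round half up → 96
Gray = 96


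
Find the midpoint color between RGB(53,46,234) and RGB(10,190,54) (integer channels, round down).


Midpoint: each channel = ⌊(C₁+C₂)/2⌋
R: ⌊(53+10)/2⌋ = 31
G: ⌊(46+190)/2⌋ = 118
B: ⌊(234+54)/2⌋ = 144
= RGB(31, 118, 144)


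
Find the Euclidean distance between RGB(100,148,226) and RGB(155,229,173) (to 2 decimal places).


d = √[(R₁-R₂)² + (G₁-G₂)² + (B₁-B₂)²]
d = √[(100-155)² + (148-229)² + (226-173)²]
d = √[3025 + 6561 + 2809]
d = √12395
d ≈ 111.33


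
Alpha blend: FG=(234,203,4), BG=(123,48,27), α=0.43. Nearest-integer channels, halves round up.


C = α×F + (1-α)×B, with 1-α = 0.57
R: 0.43×234 + 0.57×123 = 100.62 + 70.11 = 170.73 → 171
G: 0.43×203 + 0.57×48 = 87.29 + 27.36 = 114.65 → 115
B: 0.43×4 + 0.57×27 = 1.72 + 15.39 = 17.11 → 17
= RGB(171, 115, 17)


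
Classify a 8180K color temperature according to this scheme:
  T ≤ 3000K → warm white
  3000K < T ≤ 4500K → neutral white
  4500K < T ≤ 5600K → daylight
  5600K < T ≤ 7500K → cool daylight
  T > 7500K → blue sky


Temperature: 8180K
8180K > 7500K → blue sky
Classification: blue sky


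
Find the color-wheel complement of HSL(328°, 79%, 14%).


Complement = opposite side of color wheel = hue + 180°
H' = (328 + 180) mod 360 = 148°
S and L unchanged.
= HSL(148°, 79%, 14%)


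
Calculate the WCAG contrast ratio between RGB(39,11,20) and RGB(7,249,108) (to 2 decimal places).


Linearize each sRGB channel c=v/255: c/12.92 if c ≤ 0.04045 else ((c+0.055)/1.055)^2.4
L = 0.2126×R_lin + 0.7152×G_lin + 0.0722×B_lin
Color 1 (39,11,20):
  R=39: 39/255≈0.1529 > 0.04045 → ((0.1529+0.055)/1.055)^2.4 ≈ 0.02029
  G=11: 11/255≈0.0431 > 0.04045 → ((0.0431+0.055)/1.055)^2.4 ≈ 0.00335
  B=20: 20/255≈0.0784 > 0.04045 → ((0.0784+0.055)/1.055)^2.4 ≈ 0.00700
  L1 = 0.2126×0.02029 + 0.7152×0.00335 + 0.0722×0.00700 ≈ 0.00721
Color 2 (7,249,108):
  R=7: 7/255≈0.0275 ≤ 0.04045 → 0.0275/12.92 ≈ 0.00212
  G=249: 249/255≈0.9765 > 0.04045 → ((0.9765+0.055)/1.055)^2.4 ≈ 0.94731
  B=108: 108/255≈0.4235 > 0.04045 → ((0.4235+0.055)/1.055)^2.4 ≈ 0.14996
  L2 = 0.2126×0.00212 + 0.7152×0.94731 + 0.0722×0.14996 ≈ 0.68879
Lighter = 0.68879, Darker = 0.00721
Ratio = (L_lighter + 0.05) / (L_darker + 0.05)
Ratio = (0.68879 + 0.05) / (0.00721 + 0.05) = 0.73879 / 0.05721 ≈ 12.9133
Ratio ≈ 12.91:1


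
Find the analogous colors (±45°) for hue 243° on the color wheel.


Base hue: 243°
Left analog: (243 - 45) mod 360 = 198°
Right analog: (243 + 45) mod 360 = 288°
Analogous hues = 198° and 288°


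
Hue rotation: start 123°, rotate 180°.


New hue = (H + rotation) mod 360
New hue = (123 + 180) mod 360
= 303 mod 360
= 303°


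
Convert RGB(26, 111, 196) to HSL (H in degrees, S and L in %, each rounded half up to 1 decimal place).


Normalize: R'=26/255≈0.1020, G'=111/255≈0.4353, B'=196/255≈0.7686
Max=196/255, Min=26/255, Δ=Max-Min=170/255
L = (Max+Min)/2 = (196+26)/510 = 222/510 = 0.43529… → L = 43.5%
L ≤ 0.5 → S = Δ/(Max+Min) = 170/(196+26) = 170/222 = 0.76576… → S = 76.6%
(the 1/255 factors cancel in S and H, so raw channel differences can be used)
Max is B' → H = 60 × ((R-G)/Δ + 4) = 60 × ((26-111)/170 + 4)
  -85/170 + 4 = -0.5 + 4 = 3.5
  H = 60 × 3.5 = 210° → H = 210.0°
= HSL(210.0°, 76.6%, 43.5%)


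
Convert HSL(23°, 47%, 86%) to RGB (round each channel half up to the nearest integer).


H=23°, S=0.47, L=0.86
C = (1-|2L-1|)×S = (1-|0.72|)×0.47 = 0.1316
H' = H/60 = 23/60 ≈ 0.3833; X = C×(1-|H' mod 2 - 1|) ≈ 0.0504
m = L - C/2 = 0.86 - 0.0658 = 0.7942
Sector ⌊H'⌋ = 0 → (R',G',B') = (0.1316, ≈0.0504, 0.0)
RGB = ((R'+m)×255, (G'+m)×255, (B'+m)×255) = (236.079, 215.3849, 202.521)
Round half up → RGB(236, 215, 203)


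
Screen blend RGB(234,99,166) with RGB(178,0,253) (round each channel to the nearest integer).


Screen: C = 255 - (255-A)×(255-B)/255, rounded to nearest integer
R: 255 - (255-234)×(255-178)/255 = 255 - 1617/255 ≈ 255 - 6.341 = 248.659 → 249
G: 255 - (255-99)×(255-0)/255 = 255 - 39780/255 ≈ 255 - 156.000 = 99.000 → 99
B: 255 - (255-166)×(255-253)/255 = 255 - 178/255 ≈ 255 - 0.698 = 254.302 → 254
= RGB(249, 99, 254)


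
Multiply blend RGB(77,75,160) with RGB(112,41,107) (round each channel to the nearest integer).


Multiply: C = A×B/255, rounded to nearest integer
R: 77×112/255 = 8624/255 ≈ 33.820 → 34
G: 75×41/255 = 3075/255 ≈ 12.059 → 12
B: 160×107/255 = 17120/255 ≈ 67.137 → 67
= RGB(34, 12, 67)


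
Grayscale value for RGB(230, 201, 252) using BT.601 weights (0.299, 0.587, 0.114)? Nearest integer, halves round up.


Gray = 0.299×R + 0.587×G + 0.114×B
Gray = 0.299×230 + 0.587×201 + 0.114×252
Gray = 68.770 + 117.987 + 28.728
Gray = 215.485 → round half up → 215
Gray = 215


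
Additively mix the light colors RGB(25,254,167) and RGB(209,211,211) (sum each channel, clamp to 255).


Additive: each channel = min(255, C₁+C₂)
R: 25+209 = 234 → 234
G: 254+211 = 465 → 255
B: 167+211 = 378 → 255
= RGB(234, 255, 255)


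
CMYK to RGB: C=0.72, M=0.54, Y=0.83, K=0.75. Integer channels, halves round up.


R = 255 × (1-C) × (1-K) = 255 × 0.28 × 0.25 = 17.85 → 18
G = 255 × (1-M) × (1-K) = 255 × 0.46 × 0.25 = 29.325 → 29
B = 255 × (1-Y) × (1-K) = 255 × 0.17 × 0.25 = 10.8375 → 11
= RGB(18, 29, 11)


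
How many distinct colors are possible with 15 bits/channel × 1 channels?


Total bits = 15 bits/channel × 1 channels = 15 bits
Distinct colors = 2^15
= 32,768 colors


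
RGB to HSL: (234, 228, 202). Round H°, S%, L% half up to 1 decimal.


Normalize: R'=234/255≈0.9176, G'=228/255≈0.8941, B'=202/255≈0.7922
Max=234/255, Min=202/255, Δ=Max-Min=32/255
L = (Max+Min)/2 = (234+202)/510 = 436/510 = 0.85490… → L = 85.5%
L > 0.5 → S = Δ/(2-Max-Min) = 32/(510-234-202) = 32/74 = 0.43243… → S = 43.2%
(the 1/255 factors cancel in S and H, so raw channel differences can be used)
Max is R' → H = 60 × (((G-B)/Δ) mod 6) = 60 × (((228-202)/32) mod 6)
  26/32 = 0.8125
  H = 60 × 0.8125 = 48.75° → H = 48.8°
= HSL(48.8°, 43.2%, 85.5%)


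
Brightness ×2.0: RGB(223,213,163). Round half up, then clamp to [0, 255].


Multiply each channel by 2.0, round half up, clamp to [0, 255]
R: 223×2.0 = 446 → clamp → 255
G: 213×2.0 = 426 → clamp → 255
B: 163×2.0 = 326 → clamp → 255
= RGB(255, 255, 255)


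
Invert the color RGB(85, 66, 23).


Invert: (255-R, 255-G, 255-B)
R: 255-85 = 170
G: 255-66 = 189
B: 255-23 = 232
= RGB(170, 189, 232)


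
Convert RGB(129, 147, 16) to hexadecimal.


R = 129 → 81 (hex)
G = 147 → 93 (hex)
B = 16 → 10 (hex)
Hex = #819310


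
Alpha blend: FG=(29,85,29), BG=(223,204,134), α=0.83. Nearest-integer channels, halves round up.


C = α×F + (1-α)×B, with 1-α = 0.17
R: 0.83×29 + 0.17×223 = 24.07 + 37.91 = 61.98 → 62
G: 0.83×85 + 0.17×204 = 70.55 + 34.68 = 105.23 → 105
B: 0.83×29 + 0.17×134 = 24.07 + 22.78 = 46.85 → 47
= RGB(62, 105, 47)


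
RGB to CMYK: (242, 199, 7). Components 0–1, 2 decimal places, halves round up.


R'=242/255≈0.9490, G'=199/255≈0.7804, B'=7/255≈0.0275
K = 1 - max(R',G',B') = 1 - 242/255 = 13/255 = 0.05098… → 0.05
(1-R'-K)/(1-K) simplifies to (max-R)/max with max = 242:
C = (242-242)/242 = 0/242 = 0 → 0.00
M = (242-199)/242 = 43/242 = 0.17768… → 0.18
Y = (242-7)/242 = 235/242 = 0.97107… → 0.97
= CMYK(0.00, 0.18, 0.97, 0.05)


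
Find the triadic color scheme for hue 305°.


Triadic: equally spaced at 120° intervals
H1 = 305°
H2 = (305 + 120) mod 360 = 65°
H3 = (305 + 240) mod 360 = 185°
Triadic = 305°, 65°, 185°


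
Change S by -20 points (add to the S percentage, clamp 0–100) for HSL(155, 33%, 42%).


Original S = 33%
Adjustment = -20 percentage points
New S = 33 + (-20) = 13
Clamp to [0, 100] → 13
= HSL(155°, 13%, 42%)


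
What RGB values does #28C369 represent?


28 → 40 (R)
C3 → 195 (G)
69 → 105 (B)
= RGB(40, 195, 105)


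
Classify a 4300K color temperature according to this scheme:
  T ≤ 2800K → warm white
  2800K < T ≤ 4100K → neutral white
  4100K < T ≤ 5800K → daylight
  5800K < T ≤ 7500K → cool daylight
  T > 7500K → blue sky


Temperature: 4300K
4100K < 4300K ≤ 5800K → daylight
Classification: daylight


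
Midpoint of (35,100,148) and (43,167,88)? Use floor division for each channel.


Midpoint: each channel = ⌊(C₁+C₂)/2⌋
R: ⌊(35+43)/2⌋ = 39
G: ⌊(100+167)/2⌋ = 133
B: ⌊(148+88)/2⌋ = 118
= RGB(39, 133, 118)


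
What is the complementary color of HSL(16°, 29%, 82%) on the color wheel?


Complement = opposite side of color wheel = hue + 180°
H' = (16 + 180) mod 360 = 196°
S and L unchanged.
= HSL(196°, 29%, 82%)


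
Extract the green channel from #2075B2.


Color: #2075B2
R = 20 = 32
G = 75 = 117
B = B2 = 178
Green = 117


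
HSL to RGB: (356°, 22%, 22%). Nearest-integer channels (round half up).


H=356°, S=0.22, L=0.22
C = (1-|2L-1|)×S = (1-|-0.56|)×0.22 = 0.0968
H' = H/60 = 356/60 ≈ 5.9333; X = C×(1-|H' mod 2 - 1|) ≈ 0.0065
m = L - C/2 = 0.22 - 0.0484 = 0.1716
Sector ⌊H'⌋ = 5 → (R',G',B') = (0.0968, 0.0, ≈0.0065)
RGB = ((R'+m)×255, (G'+m)×255, (B'+m)×255) = (68.442, 43.758, 45.4036)
Round half up → RGB(68, 44, 45)


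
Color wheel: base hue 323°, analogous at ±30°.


Base hue: 323°
Left analog: (323 - 30) mod 360 = 293°
Right analog: (323 + 30) mod 360 = 353°
Analogous hues = 293° and 353°


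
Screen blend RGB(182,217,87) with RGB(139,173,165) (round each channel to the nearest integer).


Screen: C = 255 - (255-A)×(255-B)/255, rounded to nearest integer
R: 255 - (255-182)×(255-139)/255 = 255 - 8468/255 ≈ 255 - 33.208 = 221.792 → 222
G: 255 - (255-217)×(255-173)/255 = 255 - 3116/255 ≈ 255 - 12.220 = 242.780 → 243
B: 255 - (255-87)×(255-165)/255 = 255 - 15120/255 ≈ 255 - 59.294 = 195.706 → 196
= RGB(222, 243, 196)


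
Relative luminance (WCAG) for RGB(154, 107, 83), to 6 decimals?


Linearize each channel (sRGB transfer function): c = v/255; c_lin = c/12.92 if c ≤ 0.04045, else ((c+0.055)/1.055)^2.4
  R: 154/255 ≈ 0.603922 > 0.04045 → ((0.603922+0.055)/1.055)^2.4 ≈ 0.323143
  G: 107/255 ≈ 0.419608 > 0.04045 → ((0.419608+0.055)/1.055)^2.4 ≈ 0.147027
  B: 83/255 ≈ 0.325490 > 0.04045 → ((0.325490+0.055)/1.055)^2.4 ≈ 0.086500
R_lin = 0.323143, G_lin = 0.147027, B_lin = 0.086500
L = 0.2126×R + 0.7152×G + 0.0722×B
L = 0.2126×0.323143 + 0.7152×0.147027 + 0.0722×0.086500
L ≈ 0.180099


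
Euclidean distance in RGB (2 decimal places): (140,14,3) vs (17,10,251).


d = √[(R₁-R₂)² + (G₁-G₂)² + (B₁-B₂)²]
d = √[(140-17)² + (14-10)² + (3-251)²]
d = √[15129 + 16 + 61504]
d = √76649
d ≈ 276.86


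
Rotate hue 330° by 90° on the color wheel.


New hue = (H + rotation) mod 360
New hue = (330 + 90) mod 360
= 420 mod 360
= 60°


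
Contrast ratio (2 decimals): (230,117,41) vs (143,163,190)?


Linearize each sRGB channel c=v/255: c/12.92 if c ≤ 0.04045 else ((c+0.055)/1.055)^2.4
L = 0.2126×R_lin + 0.7152×G_lin + 0.0722×B_lin
Color 1 (230,117,41):
  R=230: 230/255≈0.9020 > 0.04045 → ((0.9020+0.055)/1.055)^2.4 ≈ 0.79130
  G=117: 117/255≈0.4588 > 0.04045 → ((0.4588+0.055)/1.055)^2.4 ≈ 0.17789
  B=41: 41/255≈0.1608 > 0.04045 → ((0.1608+0.055)/1.055)^2.4 ≈ 0.02217
  L1 = 0.2126×0.79130 + 0.7152×0.17789 + 0.0722×0.02217 ≈ 0.29706
Color 2 (143,163,190):
  R=143: 143/255≈0.5608 > 0.04045 → ((0.5608+0.055)/1.055)^2.4 ≈ 0.27468
  G=163: 163/255≈0.6392 > 0.04045 → ((0.6392+0.055)/1.055)^2.4 ≈ 0.36625
  B=190: 190/255≈0.7451 > 0.04045 → ((0.7451+0.055)/1.055)^2.4 ≈ 0.51492
  L2 = 0.2126×0.27468 + 0.7152×0.36625 + 0.0722×0.51492 ≈ 0.35752
Lighter = 0.35752, Darker = 0.29706
Ratio = (L_lighter + 0.05) / (L_darker + 0.05)
Ratio = (0.35752 + 0.05) / (0.29706 + 0.05) = 0.40752 / 0.34706 ≈ 1.1742
Ratio ≈ 1.17:1


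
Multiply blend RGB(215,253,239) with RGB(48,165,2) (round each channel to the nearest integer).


Multiply: C = A×B/255, rounded to nearest integer
R: 215×48/255 = 10320/255 ≈ 40.471 → 40
G: 253×165/255 = 41745/255 ≈ 163.706 → 164
B: 239×2/255 = 478/255 ≈ 1.875 → 2
= RGB(40, 164, 2)


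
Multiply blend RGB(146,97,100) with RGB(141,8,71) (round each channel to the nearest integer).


Multiply: C = A×B/255, rounded to nearest integer
R: 146×141/255 = 20586/255 ≈ 80.729 → 81
G: 97×8/255 = 776/255 ≈ 3.043 → 3
B: 100×71/255 = 7100/255 ≈ 27.843 → 28
= RGB(81, 3, 28)


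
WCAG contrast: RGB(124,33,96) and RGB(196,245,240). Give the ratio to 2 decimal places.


Linearize each sRGB channel c=v/255: c/12.92 if c ≤ 0.04045 else ((c+0.055)/1.055)^2.4
L = 0.2126×R_lin + 0.7152×G_lin + 0.0722×B_lin
Color 1 (124,33,96):
  R=124: 124/255≈0.4863 > 0.04045 → ((0.4863+0.055)/1.055)^2.4 ≈ 0.20156
  G=33: 33/255≈0.1294 > 0.04045 → ((0.1294+0.055)/1.055)^2.4 ≈ 0.01521
  B=96: 96/255≈0.3765 > 0.04045 → ((0.3765+0.055)/1.055)^2.4 ≈ 0.11697
  L1 = 0.2126×0.20156 + 0.7152×0.01521 + 0.0722×0.11697 ≈ 0.06217
Color 2 (196,245,240):
  R=196: 196/255≈0.7686 > 0.04045 → ((0.7686+0.055)/1.055)^2.4 ≈ 0.55201
  G=245: 245/255≈0.9608 > 0.04045 → ((0.9608+0.055)/1.055)^2.4 ≈ 0.91310
  B=240: 240/255≈0.9412 > 0.04045 → ((0.9412+0.055)/1.055)^2.4 ≈ 0.87137
  L2 = 0.2126×0.55201 + 0.7152×0.91310 + 0.0722×0.87137 ≈ 0.83332
Lighter = 0.83332, Darker = 0.06217
Ratio = (L_lighter + 0.05) / (L_darker + 0.05)
Ratio = (0.83332 + 0.05) / (0.06217 + 0.05) = 0.88332 / 0.11217 ≈ 7.8746
Ratio ≈ 7.87:1


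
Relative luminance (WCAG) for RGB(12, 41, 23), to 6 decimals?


Linearize each channel (sRGB transfer function): c = v/255; c_lin = c/12.92 if c ≤ 0.04045, else ((c+0.055)/1.055)^2.4
  R: 12/255 ≈ 0.047059 > 0.04045 → ((0.047059+0.055)/1.055)^2.4 ≈ 0.003677
  G: 41/255 ≈ 0.160784 > 0.04045 → ((0.160784+0.055)/1.055)^2.4 ≈ 0.022174
  B: 23/255 ≈ 0.090196 > 0.04045 → ((0.090196+0.055)/1.055)^2.4 ≈ 0.008568
R_lin = 0.003677, G_lin = 0.022174, B_lin = 0.008568
L = 0.2126×R + 0.7152×G + 0.0722×B
L = 0.2126×0.003677 + 0.7152×0.022174 + 0.0722×0.008568
L ≈ 0.017259


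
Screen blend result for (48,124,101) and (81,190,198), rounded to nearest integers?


Screen: C = 255 - (255-A)×(255-B)/255, rounded to nearest integer
R: 255 - (255-48)×(255-81)/255 = 255 - 36018/255 ≈ 255 - 141.247 = 113.753 → 114
G: 255 - (255-124)×(255-190)/255 = 255 - 8515/255 ≈ 255 - 33.392 = 221.608 → 222
B: 255 - (255-101)×(255-198)/255 = 255 - 8778/255 ≈ 255 - 34.424 = 220.576 → 221
= RGB(114, 222, 221)


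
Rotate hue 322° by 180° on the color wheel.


New hue = (H + rotation) mod 360
New hue = (322 + 180) mod 360
= 502 mod 360
= 142°


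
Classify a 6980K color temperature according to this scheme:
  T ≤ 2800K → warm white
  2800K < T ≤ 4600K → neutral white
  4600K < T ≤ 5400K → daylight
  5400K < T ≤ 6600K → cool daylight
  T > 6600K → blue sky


Temperature: 6980K
6980K > 6600K → blue sky
Classification: blue sky


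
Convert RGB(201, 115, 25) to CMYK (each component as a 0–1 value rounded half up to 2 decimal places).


R'=201/255≈0.7882, G'=115/255≈0.4510, B'=25/255≈0.0980
K = 1 - max(R',G',B') = 1 - 201/255 = 54/255 = 0.21176… → 0.21
(1-R'-K)/(1-K) simplifies to (max-R)/max with max = 201:
C = (201-201)/201 = 0/201 = 0 → 0.00
M = (201-115)/201 = 86/201 = 0.42786… → 0.43
Y = (201-25)/201 = 176/201 = 0.87562… → 0.88
= CMYK(0.00, 0.43, 0.88, 0.21)


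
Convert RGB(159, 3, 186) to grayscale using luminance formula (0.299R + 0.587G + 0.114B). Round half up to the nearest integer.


Gray = 0.299×R + 0.587×G + 0.114×B
Gray = 0.299×159 + 0.587×3 + 0.114×186
Gray = 47.541 + 1.761 + 21.204
Gray = 70.506 → round half up → 71
Gray = 71


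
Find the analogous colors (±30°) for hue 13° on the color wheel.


Base hue: 13°
Left analog: (13 - 30) mod 360 = 343°
Right analog: (13 + 30) mod 360 = 43°
Analogous hues = 343° and 43°


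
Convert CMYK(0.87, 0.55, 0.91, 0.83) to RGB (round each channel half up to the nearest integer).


R = 255 × (1-C) × (1-K) = 255 × 0.13 × 0.17 = 5.6355 → 6
G = 255 × (1-M) × (1-K) = 255 × 0.45 × 0.17 = 19.5075 → 20
B = 255 × (1-Y) × (1-K) = 255 × 0.09 × 0.17 = 3.9015 → 4
= RGB(6, 20, 4)


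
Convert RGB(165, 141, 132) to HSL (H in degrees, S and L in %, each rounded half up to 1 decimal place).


Normalize: R'=165/255≈0.6471, G'=141/255≈0.5529, B'=132/255≈0.5176
Max=165/255, Min=132/255, Δ=Max-Min=33/255
L = (Max+Min)/2 = (165+132)/510 = 297/510 = 0.58235… → L = 58.2%
L > 0.5 → S = Δ/(2-Max-Min) = 33/(510-165-132) = 33/213 = 0.15492… → S = 15.5%
(the 1/255 factors cancel in S and H, so raw channel differences can be used)
Max is R' → H = 60 × (((G-B)/Δ) mod 6) = 60 × (((141-132)/33) mod 6)
  9/33 = 0.2727…
  H = 60 × 0.2727… = 16.363…° → H = 16.4°
= HSL(16.4°, 15.5%, 58.2%)


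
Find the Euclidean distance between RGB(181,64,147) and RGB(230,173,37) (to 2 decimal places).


d = √[(R₁-R₂)² + (G₁-G₂)² + (B₁-B₂)²]
d = √[(181-230)² + (64-173)² + (147-37)²]
d = √[2401 + 11881 + 12100]
d = √26382
d ≈ 162.43


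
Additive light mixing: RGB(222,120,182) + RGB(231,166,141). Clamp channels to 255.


Additive: each channel = min(255, C₁+C₂)
R: 222+231 = 453 → 255
G: 120+166 = 286 → 255
B: 182+141 = 323 → 255
= RGB(255, 255, 255)


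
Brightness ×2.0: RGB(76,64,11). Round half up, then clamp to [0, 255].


Multiply each channel by 2.0, round half up, clamp to [0, 255]
R: 76×2.0 = 152
G: 64×2.0 = 128
B: 11×2.0 = 22
= RGB(152, 128, 22)


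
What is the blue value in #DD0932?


Color: #DD0932
R = DD = 221
G = 09 = 9
B = 32 = 50
Blue = 50


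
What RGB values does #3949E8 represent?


39 → 57 (R)
49 → 73 (G)
E8 → 232 (B)
= RGB(57, 73, 232)


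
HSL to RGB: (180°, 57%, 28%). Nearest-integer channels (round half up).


H=180°, S=0.57, L=0.28
C = (1-|2L-1|)×S = (1-|-0.44|)×0.57 = 0.3192
H' = H/60 = 180/60 ≈ 3.0000; X = C×(1-|H' mod 2 - 1|) = 0.3192
m = L - C/2 = 0.28 - 0.1596 = 0.1204
Sector ⌊H'⌋ = 3 → (R',G',B') = (0.0, 0.3192, 0.3192)
RGB = ((R'+m)×255, (G'+m)×255, (B'+m)×255) = (30.702, 112.098, 112.098)
Round half up → RGB(31, 112, 112)


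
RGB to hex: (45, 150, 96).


R = 45 → 2D (hex)
G = 150 → 96 (hex)
B = 96 → 60 (hex)
Hex = #2D9660


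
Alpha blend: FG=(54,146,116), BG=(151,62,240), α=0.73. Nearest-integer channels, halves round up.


C = α×F + (1-α)×B, with 1-α = 0.27
R: 0.73×54 + 0.27×151 = 39.42 + 40.77 = 80.19 → 80
G: 0.73×146 + 0.27×62 = 106.58 + 16.74 = 123.32 → 123
B: 0.73×116 + 0.27×240 = 84.68 + 64.80 = 149.48 → 149
= RGB(80, 123, 149)


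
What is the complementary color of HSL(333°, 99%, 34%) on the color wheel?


Complement = opposite side of color wheel = hue + 180°
H' = (333 + 180) mod 360 = 153°
S and L unchanged.
= HSL(153°, 99%, 34%)


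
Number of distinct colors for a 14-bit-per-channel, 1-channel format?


Total bits = 14 bits/channel × 1 channels = 14 bits
Distinct colors = 2^14
= 16,384 colors


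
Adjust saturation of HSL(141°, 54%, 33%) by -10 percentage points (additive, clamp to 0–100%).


Original S = 54%
Adjustment = -10 percentage points
New S = 54 + (-10) = 44
Clamp to [0, 100] → 44
= HSL(141°, 44%, 33%)


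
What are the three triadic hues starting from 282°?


Triadic: equally spaced at 120° intervals
H1 = 282°
H2 = (282 + 120) mod 360 = 42°
H3 = (282 + 240) mod 360 = 162°
Triadic = 282°, 42°, 162°


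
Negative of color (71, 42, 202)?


Invert: (255-R, 255-G, 255-B)
R: 255-71 = 184
G: 255-42 = 213
B: 255-202 = 53
= RGB(184, 213, 53)


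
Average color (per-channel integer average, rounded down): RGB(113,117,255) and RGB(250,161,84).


Midpoint: each channel = ⌊(C₁+C₂)/2⌋
R: ⌊(113+250)/2⌋ = 181
G: ⌊(117+161)/2⌋ = 139
B: ⌊(255+84)/2⌋ = 169
= RGB(181, 139, 169)


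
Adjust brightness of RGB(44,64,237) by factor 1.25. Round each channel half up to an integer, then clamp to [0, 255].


Multiply each channel by 1.25, round half up, clamp to [0, 255]
R: 44×1.25 = 55
G: 64×1.25 = 80
B: 237×1.25 = 296.25 → round → 296 → clamp → 255
= RGB(55, 80, 255)


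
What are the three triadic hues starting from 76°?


Triadic: equally spaced at 120° intervals
H1 = 76°
H2 = (76 + 120) mod 360 = 196°
H3 = (76 + 240) mod 360 = 316°
Triadic = 76°, 196°, 316°


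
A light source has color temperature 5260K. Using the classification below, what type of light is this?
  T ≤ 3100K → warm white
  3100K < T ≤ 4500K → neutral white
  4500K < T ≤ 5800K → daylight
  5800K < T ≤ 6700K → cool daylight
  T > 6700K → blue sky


Temperature: 5260K
4500K < 5260K ≤ 5800K → daylight
Classification: daylight


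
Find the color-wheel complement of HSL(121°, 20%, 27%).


Complement = opposite side of color wheel = hue + 180°
H' = (121 + 180) mod 360 = 301°
S and L unchanged.
= HSL(301°, 20%, 27%)


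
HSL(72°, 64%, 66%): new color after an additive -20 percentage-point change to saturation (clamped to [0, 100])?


Original S = 64%
Adjustment = -20 percentage points
New S = 64 + (-20) = 44
Clamp to [0, 100] → 44
= HSL(72°, 44%, 66%)


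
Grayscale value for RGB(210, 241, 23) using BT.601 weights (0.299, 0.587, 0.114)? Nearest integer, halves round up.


Gray = 0.299×R + 0.587×G + 0.114×B
Gray = 0.299×210 + 0.587×241 + 0.114×23
Gray = 62.790 + 141.467 + 2.622
Gray = 206.879 → round half up → 207
Gray = 207


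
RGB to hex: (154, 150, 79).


R = 154 → 9A (hex)
G = 150 → 96 (hex)
B = 79 → 4F (hex)
Hex = #9A964F


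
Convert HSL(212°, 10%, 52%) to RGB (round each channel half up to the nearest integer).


H=212°, S=0.10, L=0.52
C = (1-|2L-1|)×S = (1-|0.04|)×0.10 = 0.096
H' = H/60 = 212/60 ≈ 3.5333; X = C×(1-|H' mod 2 - 1|) = 0.0448
m = L - C/2 = 0.52 - 0.048 = 0.472
Sector ⌊H'⌋ = 3 → (R',G',B') = (0.0, 0.0448, 0.096)
RGB = ((R'+m)×255, (G'+m)×255, (B'+m)×255) = (120.36, 131.784, 144.84)
Round half up → RGB(120, 132, 145)


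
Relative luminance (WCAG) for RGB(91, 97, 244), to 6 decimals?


Linearize each channel (sRGB transfer function): c = v/255; c_lin = c/12.92 if c ≤ 0.04045, else ((c+0.055)/1.055)^2.4
  R: 91/255 ≈ 0.356863 > 0.04045 → ((0.356863+0.055)/1.055)^2.4 ≈ 0.104616
  G: 97/255 ≈ 0.380392 > 0.04045 → ((0.380392+0.055)/1.055)^2.4 ≈ 0.119538
  B: 244/255 ≈ 0.956863 > 0.04045 → ((0.956863+0.055)/1.055)^2.4 ≈ 0.904661
R_lin = 0.104616, G_lin = 0.119538, B_lin = 0.904661
L = 0.2126×R + 0.7152×G + 0.0722×B
L = 0.2126×0.104616 + 0.7152×0.119538 + 0.0722×0.904661
L ≈ 0.173052
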